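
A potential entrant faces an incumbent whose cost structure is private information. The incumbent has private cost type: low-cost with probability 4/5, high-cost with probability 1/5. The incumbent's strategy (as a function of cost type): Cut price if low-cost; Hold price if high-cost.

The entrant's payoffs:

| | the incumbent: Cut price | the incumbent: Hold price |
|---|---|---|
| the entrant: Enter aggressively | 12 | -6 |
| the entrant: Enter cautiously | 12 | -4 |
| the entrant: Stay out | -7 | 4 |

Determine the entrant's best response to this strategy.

Enter cautiously

Compute the entrant's expected payoff for each action, taking the expectation over the incumbent's type.
E[Enter aggressively] = 4/5·(12) + 1/5·(-6) = 42/5
E[Enter cautiously] = 4/5·(12) + 1/5·(-4) = 44/5
E[Stay out] = 4/5·(-7) + 1/5·(4) = -24/5
Best response: Enter cautiously (44/5 is the largest).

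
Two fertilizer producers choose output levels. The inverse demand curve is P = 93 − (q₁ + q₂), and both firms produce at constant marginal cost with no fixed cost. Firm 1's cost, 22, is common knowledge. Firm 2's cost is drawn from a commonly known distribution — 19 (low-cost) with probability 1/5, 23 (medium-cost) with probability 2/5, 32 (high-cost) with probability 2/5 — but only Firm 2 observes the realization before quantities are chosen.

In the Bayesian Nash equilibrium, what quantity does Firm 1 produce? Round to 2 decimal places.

24.93

Each type of Firm 2 best-responds to q₁; Firm 1 best-responds to the expected q₂ over Firm 2's types.
Firm 2 with cost c maximizes (93 − (q₁+q₂) − c)·q₂, giving q₂(c) = (93 − c − q₁)/2.
E[c₂] = 1/5·19 + 2/5·23 + 2/5·32 = 25.8
Firm 1's FOC against E[q₂] yields q₁ = (93 − 2·22 + E[c₂])/3 = (93 − 44 + 25.8)/3 = 24.9333.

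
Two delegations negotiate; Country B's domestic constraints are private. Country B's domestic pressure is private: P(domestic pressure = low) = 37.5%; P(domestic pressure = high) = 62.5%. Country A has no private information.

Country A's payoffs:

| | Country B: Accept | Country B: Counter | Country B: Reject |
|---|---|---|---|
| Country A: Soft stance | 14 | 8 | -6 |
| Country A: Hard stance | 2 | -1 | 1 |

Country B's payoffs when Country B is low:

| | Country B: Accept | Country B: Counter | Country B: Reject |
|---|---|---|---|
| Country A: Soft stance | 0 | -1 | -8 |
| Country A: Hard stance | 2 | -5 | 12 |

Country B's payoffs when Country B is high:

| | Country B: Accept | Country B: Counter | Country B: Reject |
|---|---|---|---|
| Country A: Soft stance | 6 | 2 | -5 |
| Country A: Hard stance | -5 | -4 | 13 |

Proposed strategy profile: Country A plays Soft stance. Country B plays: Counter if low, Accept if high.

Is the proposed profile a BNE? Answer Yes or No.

No

A profile is a BNE iff every type of every player is best-responding given beliefs about the other side.
Country A plays Soft stance: E[Soft stance] = 0.375·(8) + 0.625·(14) = 11.75; E[Hard stance] = 0.875. Best-responding. ✓
Country B (domestic pressure low), facing Soft stance: Accept gives 0, Counter gives -1, Reject gives -8. Proposed Counter is not best — profitable deviation exists. ✗
Country B (domestic pressure high), facing Soft stance: Accept gives 6, Counter gives 2, Reject gives -5. Proposed Accept is best. ✓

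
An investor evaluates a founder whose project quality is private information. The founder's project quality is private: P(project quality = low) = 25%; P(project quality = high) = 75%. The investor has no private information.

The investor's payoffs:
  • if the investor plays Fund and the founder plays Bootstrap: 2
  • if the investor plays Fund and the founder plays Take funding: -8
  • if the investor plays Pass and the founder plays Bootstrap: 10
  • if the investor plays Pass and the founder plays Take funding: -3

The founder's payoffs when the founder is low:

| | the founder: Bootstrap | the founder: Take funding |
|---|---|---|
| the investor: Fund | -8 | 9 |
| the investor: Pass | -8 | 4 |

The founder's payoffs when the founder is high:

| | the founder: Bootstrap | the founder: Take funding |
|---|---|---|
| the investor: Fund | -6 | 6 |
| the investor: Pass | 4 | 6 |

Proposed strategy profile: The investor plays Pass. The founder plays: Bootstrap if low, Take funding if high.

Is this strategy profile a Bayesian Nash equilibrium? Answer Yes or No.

No

The investor plays Pass: E[Pass] = 0.25·(10) + 0.75·(-3) = 0.25; E[Fund] = -5.5. Best-responding. ✓
The founder (project quality low), facing Pass: Bootstrap gives -8, Take funding gives 4. Proposed Bootstrap is not best — profitable deviation exists. ✗
The founder (project quality high), facing Pass: Bootstrap gives 4, Take funding gives 6. Proposed Take funding is best. ✓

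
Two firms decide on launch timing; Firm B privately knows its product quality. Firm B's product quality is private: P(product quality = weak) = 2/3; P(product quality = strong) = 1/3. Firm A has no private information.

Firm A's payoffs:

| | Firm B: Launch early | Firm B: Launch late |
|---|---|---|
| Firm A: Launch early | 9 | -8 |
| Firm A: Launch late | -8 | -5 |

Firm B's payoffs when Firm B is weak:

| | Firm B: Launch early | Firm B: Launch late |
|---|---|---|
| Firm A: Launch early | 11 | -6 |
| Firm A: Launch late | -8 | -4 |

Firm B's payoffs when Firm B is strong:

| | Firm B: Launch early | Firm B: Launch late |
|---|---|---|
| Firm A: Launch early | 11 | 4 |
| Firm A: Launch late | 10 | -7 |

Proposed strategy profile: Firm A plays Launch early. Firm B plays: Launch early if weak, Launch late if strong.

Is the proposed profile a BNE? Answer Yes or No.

Firm A plays Launch early: E[Launch early] = 2/3·(9) + 1/3·(-8) = 10/3; E[Launch late] = -7. Best-responding. ✓
Firm B (product quality weak), facing Launch early: Launch early gives 11, Launch late gives -6. Proposed Launch early is best. ✓
Firm B (product quality strong), facing Launch early: Launch early gives 11, Launch late gives 4. Proposed Launch late is not best — profitable deviation exists. ✗

No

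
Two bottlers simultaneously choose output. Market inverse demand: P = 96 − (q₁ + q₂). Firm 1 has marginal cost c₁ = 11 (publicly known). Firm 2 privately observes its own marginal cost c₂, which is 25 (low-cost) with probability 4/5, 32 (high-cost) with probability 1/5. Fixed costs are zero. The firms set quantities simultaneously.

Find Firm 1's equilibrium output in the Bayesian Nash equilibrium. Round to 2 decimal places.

Each type of Firm 2 best-responds to q₁; Firm 1 best-responds to the expected q₂ over Firm 2's types.
Firm 2 with cost c maximizes (96 − (q₁+q₂) − c)·q₂, giving q₂(c) = (96 − c − q₁)/2.
E[c₂] = 4/5·25 + 1/5·32 = 26.4
Firm 1's FOC against E[q₂] yields q₁ = (96 − 2·11 + E[c₂])/3 = (96 − 22 + 26.4)/3 = 33.4667.

33.47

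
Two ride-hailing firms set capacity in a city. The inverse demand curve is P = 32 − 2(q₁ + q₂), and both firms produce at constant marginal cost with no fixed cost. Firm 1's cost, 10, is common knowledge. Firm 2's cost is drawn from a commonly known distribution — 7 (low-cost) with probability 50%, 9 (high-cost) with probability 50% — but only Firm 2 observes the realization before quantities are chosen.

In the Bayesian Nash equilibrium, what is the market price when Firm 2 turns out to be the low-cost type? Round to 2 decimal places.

16.17

Type-c best response for Firm 2: q₂(c) = (32 − c)/4 − q₁/2.
Firm 1 maximizes expected profit; its first-order condition is 32 − 4q₁ − 2E[q₂] − 10 = 0.
Substituting E[q₂] and solving: E[c₂] = 8, so q₁ = (32 − 2·10 + 8)/6 = 3.33333.
q₂(low-cost) = 4.58333, so P = 32 − 2·(3.33333 + 4.58333) = 16.1667.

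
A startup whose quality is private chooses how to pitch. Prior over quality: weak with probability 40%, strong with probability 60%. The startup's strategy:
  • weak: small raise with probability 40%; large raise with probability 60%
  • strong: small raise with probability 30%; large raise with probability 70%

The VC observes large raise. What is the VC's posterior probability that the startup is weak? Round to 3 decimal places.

P(large raise) = 0.4·0.6 + 0.6·0.7 = 0.66
P(weak | large raise) = (0.4·0.6) / 0.66 = 0.24 / 0.66 = 0.363636

0.364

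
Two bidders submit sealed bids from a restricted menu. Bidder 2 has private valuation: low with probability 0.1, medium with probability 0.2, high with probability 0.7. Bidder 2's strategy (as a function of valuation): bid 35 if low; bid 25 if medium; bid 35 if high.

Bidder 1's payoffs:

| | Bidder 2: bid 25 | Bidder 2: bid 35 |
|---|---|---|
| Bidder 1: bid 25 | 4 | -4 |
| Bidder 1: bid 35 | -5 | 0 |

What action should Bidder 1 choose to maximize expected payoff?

bid 35

E[bid 25] = 0.1·(-4) + 0.2·(4) + 0.7·(-4) = -2.4
E[bid 35] = 0.1·(0) + 0.2·(-5) + 0.7·(0) = -1
Best response: bid 35 (-1 is the largest).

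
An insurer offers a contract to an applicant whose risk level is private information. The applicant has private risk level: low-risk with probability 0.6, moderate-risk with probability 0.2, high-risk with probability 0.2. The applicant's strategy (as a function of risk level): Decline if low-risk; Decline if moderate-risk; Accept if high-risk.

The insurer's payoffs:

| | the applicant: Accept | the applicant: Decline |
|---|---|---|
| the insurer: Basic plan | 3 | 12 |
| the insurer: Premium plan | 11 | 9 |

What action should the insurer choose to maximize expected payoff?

E[Basic plan] = 0.6·(12) + 0.2·(12) + 0.2·(3) = 10.2
E[Premium plan] = 0.6·(9) + 0.2·(9) + 0.2·(11) = 9.4
Best response: Basic plan (10.2 is the largest).

Basic plan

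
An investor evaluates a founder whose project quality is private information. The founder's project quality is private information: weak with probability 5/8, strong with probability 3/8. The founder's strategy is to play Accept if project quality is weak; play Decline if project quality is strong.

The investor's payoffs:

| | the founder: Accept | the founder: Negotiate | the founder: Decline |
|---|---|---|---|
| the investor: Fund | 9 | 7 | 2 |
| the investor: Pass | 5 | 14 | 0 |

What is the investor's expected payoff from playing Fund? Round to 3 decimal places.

Take the expectation over the founder's project quality, weighting each type's action by its prior probability.
E[Fund] = 5/8·9 + 3/8·2 = 45/8 + 3/4 = 51/8

6.375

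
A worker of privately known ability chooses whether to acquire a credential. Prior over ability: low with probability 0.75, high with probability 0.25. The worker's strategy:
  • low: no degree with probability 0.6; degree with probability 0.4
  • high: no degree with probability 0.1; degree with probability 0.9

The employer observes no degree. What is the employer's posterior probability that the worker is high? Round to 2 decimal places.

Apply Bayes' rule using the sender's strategy as the likelihood.
P(no degree) = 0.75·0.6 + 0.25·0.1 = 0.475
P(high | no degree) = (0.25·0.1) / 0.475 = 0.025 / 0.475 = 0.0526316

0.05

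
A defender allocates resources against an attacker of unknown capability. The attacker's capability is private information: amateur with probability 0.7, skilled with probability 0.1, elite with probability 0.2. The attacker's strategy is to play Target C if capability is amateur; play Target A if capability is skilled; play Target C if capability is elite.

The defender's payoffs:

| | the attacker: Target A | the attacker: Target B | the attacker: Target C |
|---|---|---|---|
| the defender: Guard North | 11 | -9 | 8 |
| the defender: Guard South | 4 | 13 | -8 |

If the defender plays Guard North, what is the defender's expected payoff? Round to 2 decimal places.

Take the expectation over the attacker's capability, weighting each type's action by its prior probability.
E[Guard North] = 0.7·8 + 0.1·11 + 0.2·8 = 5.6 + 1.1 + 1.6 = 8.3

8.30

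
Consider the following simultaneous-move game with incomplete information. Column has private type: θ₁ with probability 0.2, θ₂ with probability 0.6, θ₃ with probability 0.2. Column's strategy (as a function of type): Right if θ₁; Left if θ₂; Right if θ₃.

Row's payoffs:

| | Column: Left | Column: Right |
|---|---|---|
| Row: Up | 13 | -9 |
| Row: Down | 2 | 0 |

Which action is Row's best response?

Up

Compute Row's expected payoff for each action, taking the expectation over Column's type.
E[Up] = 0.2·(-9) + 0.6·(13) + 0.2·(-9) = 4.2
E[Down] = 0.2·(0) + 0.6·(2) + 0.2·(0) = 1.2
Best response: Up (4.2 is the largest).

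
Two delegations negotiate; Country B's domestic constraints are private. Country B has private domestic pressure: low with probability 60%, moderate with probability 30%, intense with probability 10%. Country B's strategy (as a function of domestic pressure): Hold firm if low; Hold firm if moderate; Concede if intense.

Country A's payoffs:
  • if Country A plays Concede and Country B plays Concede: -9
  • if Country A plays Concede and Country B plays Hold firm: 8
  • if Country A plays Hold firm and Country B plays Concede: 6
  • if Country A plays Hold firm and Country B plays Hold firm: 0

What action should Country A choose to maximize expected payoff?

E[Concede] = 0.6·(8) + 0.3·(8) + 0.1·(-9) = 6.3
E[Hold firm] = 0.6·(0) + 0.3·(0) + 0.1·(6) = 0.6
Best response: Concede (6.3 is the largest).

Concede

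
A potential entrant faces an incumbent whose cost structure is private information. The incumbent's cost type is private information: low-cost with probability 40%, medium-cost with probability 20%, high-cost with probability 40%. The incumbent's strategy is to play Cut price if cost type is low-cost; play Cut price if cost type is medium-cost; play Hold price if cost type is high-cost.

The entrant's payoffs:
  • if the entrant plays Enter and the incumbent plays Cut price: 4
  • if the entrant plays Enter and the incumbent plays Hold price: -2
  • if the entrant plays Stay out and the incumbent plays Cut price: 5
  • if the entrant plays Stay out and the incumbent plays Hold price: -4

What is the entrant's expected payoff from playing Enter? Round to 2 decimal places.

1.60

Take the expectation over the incumbent's cost type, weighting each type's action by its prior probability.
E[Enter] = 0.4·4 + 0.2·4 + 0.4·(-2) = 1.6 + 0.8 + (-0.8) = 1.6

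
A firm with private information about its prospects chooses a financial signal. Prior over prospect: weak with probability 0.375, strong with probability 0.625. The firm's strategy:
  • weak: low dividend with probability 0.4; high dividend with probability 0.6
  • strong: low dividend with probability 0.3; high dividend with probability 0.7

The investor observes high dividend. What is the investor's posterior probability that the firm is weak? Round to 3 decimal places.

0.340

P(high dividend) = 0.375·0.6 + 0.625·0.7 = 0.6625
P(weak | high dividend) = (0.375·0.6) / 0.6625 = 0.225 / 0.6625 = 0.339623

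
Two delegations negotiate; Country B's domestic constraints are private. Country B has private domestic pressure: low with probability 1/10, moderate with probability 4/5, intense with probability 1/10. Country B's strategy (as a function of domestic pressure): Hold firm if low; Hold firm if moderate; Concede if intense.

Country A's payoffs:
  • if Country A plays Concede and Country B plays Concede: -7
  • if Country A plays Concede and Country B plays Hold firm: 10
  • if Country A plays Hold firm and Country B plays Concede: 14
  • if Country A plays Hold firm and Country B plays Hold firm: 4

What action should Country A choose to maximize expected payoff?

Concede

E[Concede] = 1/10·(10) + 4/5·(10) + 1/10·(-7) = 83/10
E[Hold firm] = 1/10·(4) + 4/5·(4) + 1/10·(14) = 5
Best response: Concede (83/10 is the largest).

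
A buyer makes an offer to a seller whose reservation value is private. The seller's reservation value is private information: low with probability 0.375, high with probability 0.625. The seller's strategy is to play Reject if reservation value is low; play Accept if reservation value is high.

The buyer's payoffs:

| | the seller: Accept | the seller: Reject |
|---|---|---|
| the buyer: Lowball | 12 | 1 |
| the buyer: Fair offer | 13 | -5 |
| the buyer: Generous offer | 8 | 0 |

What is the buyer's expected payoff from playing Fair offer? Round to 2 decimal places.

6.25

E[Fair offer] = 0.375·(-5) + 0.625·13 = (-1.875) + 8.125 = 6.25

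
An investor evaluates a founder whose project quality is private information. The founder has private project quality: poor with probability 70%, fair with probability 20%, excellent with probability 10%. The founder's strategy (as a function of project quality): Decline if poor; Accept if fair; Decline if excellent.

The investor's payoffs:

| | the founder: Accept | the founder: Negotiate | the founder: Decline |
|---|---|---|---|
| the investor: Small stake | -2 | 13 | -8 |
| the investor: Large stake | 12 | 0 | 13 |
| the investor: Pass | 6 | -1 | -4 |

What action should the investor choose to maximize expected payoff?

E[Small stake] = 0.7·(-8) + 0.2·(-2) + 0.1·(-8) = -6.8
E[Large stake] = 0.7·(13) + 0.2·(12) + 0.1·(13) = 12.8
E[Pass] = 0.7·(-4) + 0.2·(6) + 0.1·(-4) = -2
Best response: Large stake (12.8 is the largest).

Large stake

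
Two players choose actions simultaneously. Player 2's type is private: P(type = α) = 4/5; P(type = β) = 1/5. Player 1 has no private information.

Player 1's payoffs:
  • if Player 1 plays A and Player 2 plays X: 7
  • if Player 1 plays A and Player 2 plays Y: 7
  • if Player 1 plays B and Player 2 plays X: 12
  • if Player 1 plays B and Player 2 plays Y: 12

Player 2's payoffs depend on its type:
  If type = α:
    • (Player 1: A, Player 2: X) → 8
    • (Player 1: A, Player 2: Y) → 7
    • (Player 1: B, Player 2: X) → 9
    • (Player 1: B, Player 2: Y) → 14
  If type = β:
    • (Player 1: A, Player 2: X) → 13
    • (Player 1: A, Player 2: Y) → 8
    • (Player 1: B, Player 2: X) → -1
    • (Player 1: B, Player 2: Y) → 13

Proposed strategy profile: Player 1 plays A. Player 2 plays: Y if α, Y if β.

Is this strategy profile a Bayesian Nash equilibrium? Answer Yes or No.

No

Player 1 plays A: E[A] = 4/5·(7) + 1/5·(7) = 7; E[B] = 12. Not best-responding. ✗
Player 2 (type α), facing A: X gives 8, Y gives 7. Proposed Y is not best — profitable deviation exists. ✗
Player 2 (type β), facing A: X gives 13, Y gives 8. Proposed Y is not best — profitable deviation exists. ✗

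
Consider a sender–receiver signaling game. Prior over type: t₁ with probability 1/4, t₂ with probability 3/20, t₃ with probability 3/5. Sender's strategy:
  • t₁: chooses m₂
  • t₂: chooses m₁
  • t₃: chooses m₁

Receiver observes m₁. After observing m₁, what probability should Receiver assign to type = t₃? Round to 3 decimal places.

0.800

P(m₁) = (1/4)·0 + (3/20)·1 + (3/5)·1 = 3/4
P(t₃ | m₁) = ((3/5)·1) / (3/4) = (3/5) / (3/4) = 4/5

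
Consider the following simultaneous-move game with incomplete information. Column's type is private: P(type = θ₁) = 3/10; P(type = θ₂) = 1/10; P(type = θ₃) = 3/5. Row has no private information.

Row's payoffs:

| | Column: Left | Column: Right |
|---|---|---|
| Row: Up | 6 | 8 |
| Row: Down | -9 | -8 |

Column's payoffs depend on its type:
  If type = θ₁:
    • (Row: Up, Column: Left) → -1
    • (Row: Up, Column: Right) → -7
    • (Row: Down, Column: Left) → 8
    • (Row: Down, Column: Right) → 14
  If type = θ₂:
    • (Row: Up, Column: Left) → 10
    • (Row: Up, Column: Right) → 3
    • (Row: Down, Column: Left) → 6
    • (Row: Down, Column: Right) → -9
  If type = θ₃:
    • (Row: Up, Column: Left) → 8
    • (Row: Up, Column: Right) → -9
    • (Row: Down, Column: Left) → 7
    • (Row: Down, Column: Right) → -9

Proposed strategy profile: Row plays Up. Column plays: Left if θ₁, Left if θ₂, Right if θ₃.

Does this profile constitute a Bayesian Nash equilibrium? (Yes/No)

A profile is a BNE iff every type of every player is best-responding given beliefs about the other side.
Row plays Up: E[Up] = 3/10·(6) + 1/10·(6) + 3/5·(8) = 36/5; E[Down] = -42/5. Best-responding. ✓
Column (type θ₁), facing Up: Left gives -1, Right gives -7. Proposed Left is best. ✓
Column (type θ₂), facing Up: Left gives 10, Right gives 3. Proposed Left is best. ✓
Column (type θ₃), facing Up: Left gives 8, Right gives -9. Proposed Right is not best — profitable deviation exists. ✗

No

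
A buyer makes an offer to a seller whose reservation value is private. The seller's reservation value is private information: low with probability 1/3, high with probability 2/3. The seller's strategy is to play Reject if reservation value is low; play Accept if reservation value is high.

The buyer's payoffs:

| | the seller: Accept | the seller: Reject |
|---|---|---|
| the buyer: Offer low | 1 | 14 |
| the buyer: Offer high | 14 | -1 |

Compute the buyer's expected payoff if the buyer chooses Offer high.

Take the expectation over the seller's reservation value, weighting each type's action by its prior probability.
E[Offer high] = 1/3·(-1) + 2/3·14 = (-1/3) + 28/3 = 9

9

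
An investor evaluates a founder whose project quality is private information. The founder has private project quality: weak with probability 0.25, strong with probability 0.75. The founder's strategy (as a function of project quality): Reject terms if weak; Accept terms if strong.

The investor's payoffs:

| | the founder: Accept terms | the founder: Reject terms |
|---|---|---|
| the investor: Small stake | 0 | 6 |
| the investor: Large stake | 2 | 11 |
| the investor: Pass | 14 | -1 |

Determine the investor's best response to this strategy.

E[Small stake] = 0.25·(6) + 0.75·(0) = 1.5
E[Large stake] = 0.25·(11) + 0.75·(2) = 4.25
E[Pass] = 0.25·(-1) + 0.75·(14) = 10.25
Best response: Pass (10.25 is the largest).

Pass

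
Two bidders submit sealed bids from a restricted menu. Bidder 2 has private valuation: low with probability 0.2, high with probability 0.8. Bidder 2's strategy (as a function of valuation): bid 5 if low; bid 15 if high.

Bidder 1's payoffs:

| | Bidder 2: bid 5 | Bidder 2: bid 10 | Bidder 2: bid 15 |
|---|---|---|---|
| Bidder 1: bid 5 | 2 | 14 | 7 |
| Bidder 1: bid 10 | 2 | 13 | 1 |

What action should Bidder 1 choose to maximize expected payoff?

Compute Bidder 1's expected payoff for each action, taking the expectation over Bidder 2's type.
E[bid 5] = 0.2·(2) + 0.8·(7) = 6
E[bid 10] = 0.2·(2) + 0.8·(1) = 1.2
Best response: bid 5 (6 is the largest).

bid 5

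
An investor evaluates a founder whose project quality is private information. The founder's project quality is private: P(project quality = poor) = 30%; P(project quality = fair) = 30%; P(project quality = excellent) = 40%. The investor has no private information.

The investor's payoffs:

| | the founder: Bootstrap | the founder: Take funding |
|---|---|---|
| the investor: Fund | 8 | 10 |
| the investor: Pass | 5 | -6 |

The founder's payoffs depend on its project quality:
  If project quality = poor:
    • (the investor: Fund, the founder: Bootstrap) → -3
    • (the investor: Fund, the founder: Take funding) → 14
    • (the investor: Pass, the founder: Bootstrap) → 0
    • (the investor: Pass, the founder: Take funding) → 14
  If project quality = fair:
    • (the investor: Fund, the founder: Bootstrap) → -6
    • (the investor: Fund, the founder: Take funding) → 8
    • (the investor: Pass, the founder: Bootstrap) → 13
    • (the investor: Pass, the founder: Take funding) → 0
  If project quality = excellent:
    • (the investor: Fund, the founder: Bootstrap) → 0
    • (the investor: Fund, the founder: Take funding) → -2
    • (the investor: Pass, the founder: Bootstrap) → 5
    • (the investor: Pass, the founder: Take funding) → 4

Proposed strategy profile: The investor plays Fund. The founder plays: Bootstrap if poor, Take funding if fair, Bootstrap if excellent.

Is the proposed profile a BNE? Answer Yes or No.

No

The investor plays Fund: E[Fund] = 0.3·(8) + 0.3·(10) + 0.4·(8) = 8.6; E[Pass] = 1.7. Best-responding. ✓
The founder (project quality poor), facing Fund: Bootstrap gives -3, Take funding gives 14. Proposed Bootstrap is not best — profitable deviation exists. ✗
The founder (project quality fair), facing Fund: Bootstrap gives -6, Take funding gives 8. Proposed Take funding is best. ✓
The founder (project quality excellent), facing Fund: Bootstrap gives 0, Take funding gives -2. Proposed Bootstrap is best. ✓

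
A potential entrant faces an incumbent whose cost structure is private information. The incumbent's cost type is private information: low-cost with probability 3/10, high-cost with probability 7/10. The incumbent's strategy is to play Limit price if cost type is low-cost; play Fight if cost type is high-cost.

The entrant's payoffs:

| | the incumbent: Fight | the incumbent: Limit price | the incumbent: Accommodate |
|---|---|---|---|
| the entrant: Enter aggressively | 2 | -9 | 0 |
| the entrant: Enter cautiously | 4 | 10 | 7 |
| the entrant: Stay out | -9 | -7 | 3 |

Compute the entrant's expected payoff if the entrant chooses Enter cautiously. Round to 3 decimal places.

E[Enter cautiously] = 3/10·10 + 7/10·4 = 3 + 14/5 = 29/5

5.800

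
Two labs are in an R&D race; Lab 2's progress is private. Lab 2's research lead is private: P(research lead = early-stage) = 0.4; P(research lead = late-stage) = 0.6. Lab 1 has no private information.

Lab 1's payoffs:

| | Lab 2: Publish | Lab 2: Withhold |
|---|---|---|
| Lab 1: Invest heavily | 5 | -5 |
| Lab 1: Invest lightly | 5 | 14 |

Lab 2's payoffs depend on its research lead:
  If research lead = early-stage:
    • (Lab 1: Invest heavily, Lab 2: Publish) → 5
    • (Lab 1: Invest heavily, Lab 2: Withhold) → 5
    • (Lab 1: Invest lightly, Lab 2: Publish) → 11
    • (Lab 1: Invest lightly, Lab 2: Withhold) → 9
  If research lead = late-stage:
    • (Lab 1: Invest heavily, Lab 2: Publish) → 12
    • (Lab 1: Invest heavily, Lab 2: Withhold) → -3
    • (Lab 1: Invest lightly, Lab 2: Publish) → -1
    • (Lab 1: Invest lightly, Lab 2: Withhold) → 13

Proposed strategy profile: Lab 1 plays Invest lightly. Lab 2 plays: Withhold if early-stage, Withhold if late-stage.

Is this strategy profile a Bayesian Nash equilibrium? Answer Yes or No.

No

Lab 1 plays Invest lightly: E[Invest lightly] = 0.4·(14) + 0.6·(14) = 14; E[Invest heavily] = -5. Best-responding. ✓
Lab 2 (research lead early-stage), facing Invest lightly: Publish gives 11, Withhold gives 9. Proposed Withhold is not best — profitable deviation exists. ✗
Lab 2 (research lead late-stage), facing Invest lightly: Publish gives -1, Withhold gives 13. Proposed Withhold is best. ✓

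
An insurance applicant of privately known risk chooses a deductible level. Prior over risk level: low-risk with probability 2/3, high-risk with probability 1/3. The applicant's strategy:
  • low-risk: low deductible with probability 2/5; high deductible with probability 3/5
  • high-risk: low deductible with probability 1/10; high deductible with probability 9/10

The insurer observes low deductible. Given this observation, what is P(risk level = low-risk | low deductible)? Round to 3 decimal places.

0.889

Apply Bayes' rule using the sender's strategy as the likelihood.
P(low deductible) = (2/3)·(2/5) + (1/3)·(1/10) = 3/10
P(low-risk | low deductible) = ((2/3)·(2/5)) / (3/10) = (4/15) / (3/10) = 8/9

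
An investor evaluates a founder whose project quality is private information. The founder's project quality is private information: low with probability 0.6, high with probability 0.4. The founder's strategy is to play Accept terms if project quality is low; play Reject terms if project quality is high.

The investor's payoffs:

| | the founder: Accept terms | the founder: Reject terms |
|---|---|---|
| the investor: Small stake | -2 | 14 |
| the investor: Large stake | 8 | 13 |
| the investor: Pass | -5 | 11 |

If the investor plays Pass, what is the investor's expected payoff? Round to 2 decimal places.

E[Pass] = 0.6·(-5) + 0.4·11 = (-3) + 4.4 = 1.4

1.40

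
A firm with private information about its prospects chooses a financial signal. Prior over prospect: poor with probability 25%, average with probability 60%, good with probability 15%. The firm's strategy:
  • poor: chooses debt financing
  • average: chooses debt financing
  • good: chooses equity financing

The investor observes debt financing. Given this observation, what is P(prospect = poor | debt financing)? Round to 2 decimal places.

P(debt financing) = 0.25·1 + 0.6·1 + 0.15·0 = 0.85
P(poor | debt financing) = (0.25·1) / 0.85 = 0.25 / 0.85 = 0.294118

0.29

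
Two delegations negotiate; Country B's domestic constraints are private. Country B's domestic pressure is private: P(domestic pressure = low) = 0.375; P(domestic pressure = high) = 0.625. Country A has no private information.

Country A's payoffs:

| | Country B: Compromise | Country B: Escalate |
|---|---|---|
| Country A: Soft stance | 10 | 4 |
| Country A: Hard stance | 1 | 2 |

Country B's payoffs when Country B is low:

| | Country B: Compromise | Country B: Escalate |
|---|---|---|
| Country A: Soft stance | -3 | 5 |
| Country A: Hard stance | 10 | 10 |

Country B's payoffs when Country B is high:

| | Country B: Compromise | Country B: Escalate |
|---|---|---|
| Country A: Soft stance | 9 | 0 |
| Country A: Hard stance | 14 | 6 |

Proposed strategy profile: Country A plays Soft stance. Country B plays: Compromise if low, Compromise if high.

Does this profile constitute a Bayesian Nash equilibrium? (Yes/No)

A profile is a BNE iff every type of every player is best-responding given beliefs about the other side.
Country A plays Soft stance: E[Soft stance] = 0.375·(10) + 0.625·(10) = 10; E[Hard stance] = 1. Best-responding. ✓
Country B (domestic pressure low), facing Soft stance: Compromise gives -3, Escalate gives 5. Proposed Compromise is not best — profitable deviation exists. ✗
Country B (domestic pressure high), facing Soft stance: Compromise gives 9, Escalate gives 0. Proposed Compromise is best. ✓

No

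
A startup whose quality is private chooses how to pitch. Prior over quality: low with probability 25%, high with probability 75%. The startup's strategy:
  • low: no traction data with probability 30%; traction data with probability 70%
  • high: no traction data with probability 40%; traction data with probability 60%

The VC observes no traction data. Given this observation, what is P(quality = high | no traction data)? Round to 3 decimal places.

P(no traction data) = 0.25·0.3 + 0.75·0.4 = 0.375
P(high | no traction data) = (0.75·0.4) / 0.375 = 0.3 / 0.375 = 0.8

0.800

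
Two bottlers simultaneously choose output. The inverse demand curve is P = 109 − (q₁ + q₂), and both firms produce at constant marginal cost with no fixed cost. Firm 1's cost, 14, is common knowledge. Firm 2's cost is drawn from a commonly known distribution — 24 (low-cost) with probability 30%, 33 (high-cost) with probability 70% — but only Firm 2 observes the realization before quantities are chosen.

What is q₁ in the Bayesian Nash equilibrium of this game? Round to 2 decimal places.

37.10

Type-c best response for Firm 2: q₂(c) = (109 − c)/2 − q₁/2.
Firm 1 maximizes expected profit; its first-order condition is 109 − 2q₁ − E[q₂] − 14 = 0.
Substituting E[q₂] and solving: E[c₂] = 30.3, so q₁ = (109 − 2·14 + 30.3)/3 = 37.1.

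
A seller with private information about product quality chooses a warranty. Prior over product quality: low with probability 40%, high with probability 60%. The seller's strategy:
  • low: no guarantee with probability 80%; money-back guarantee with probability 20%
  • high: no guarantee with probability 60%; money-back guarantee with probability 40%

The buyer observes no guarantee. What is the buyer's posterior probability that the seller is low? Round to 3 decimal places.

P(no guarantee) = 0.4·0.8 + 0.6·0.6 = 0.68
P(low | no guarantee) = (0.4·0.8) / 0.68 = 0.32 / 0.68 = 0.470588

0.471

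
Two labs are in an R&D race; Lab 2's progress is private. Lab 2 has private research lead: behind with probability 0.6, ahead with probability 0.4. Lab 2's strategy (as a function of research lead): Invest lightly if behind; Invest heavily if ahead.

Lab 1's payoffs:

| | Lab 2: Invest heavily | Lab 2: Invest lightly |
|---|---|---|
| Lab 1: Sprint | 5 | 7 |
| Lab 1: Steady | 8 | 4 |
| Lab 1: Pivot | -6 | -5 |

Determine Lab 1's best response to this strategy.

E[Sprint] = 0.6·(7) + 0.4·(5) = 6.2
E[Steady] = 0.6·(4) + 0.4·(8) = 5.6
E[Pivot] = 0.6·(-5) + 0.4·(-6) = -5.4
Best response: Sprint (6.2 is the largest).

Sprint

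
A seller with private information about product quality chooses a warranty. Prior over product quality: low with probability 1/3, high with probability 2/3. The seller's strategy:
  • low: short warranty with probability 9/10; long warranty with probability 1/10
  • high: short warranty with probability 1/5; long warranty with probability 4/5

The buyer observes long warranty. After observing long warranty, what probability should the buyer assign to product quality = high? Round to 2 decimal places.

P(long warranty) = (1/3)·(1/10) + (2/3)·(4/5) = 17/30
P(high | long warranty) = ((2/3)·(4/5)) / (17/30) = (8/15) / (17/30) = 16/17

0.94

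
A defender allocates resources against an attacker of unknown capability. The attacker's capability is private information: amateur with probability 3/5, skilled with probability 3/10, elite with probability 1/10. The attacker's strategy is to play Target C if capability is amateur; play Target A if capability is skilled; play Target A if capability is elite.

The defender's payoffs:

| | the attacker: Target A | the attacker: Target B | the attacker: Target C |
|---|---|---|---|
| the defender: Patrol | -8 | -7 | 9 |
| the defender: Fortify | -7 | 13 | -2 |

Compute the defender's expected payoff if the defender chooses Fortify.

Take the expectation over the attacker's capability, weighting each type's action by its prior probability.
E[Fortify] = 3/5·(-2) + 3/10·(-7) + 1/10·(-7) = (-6/5) + (-21/10) + (-7/10) = -4

-4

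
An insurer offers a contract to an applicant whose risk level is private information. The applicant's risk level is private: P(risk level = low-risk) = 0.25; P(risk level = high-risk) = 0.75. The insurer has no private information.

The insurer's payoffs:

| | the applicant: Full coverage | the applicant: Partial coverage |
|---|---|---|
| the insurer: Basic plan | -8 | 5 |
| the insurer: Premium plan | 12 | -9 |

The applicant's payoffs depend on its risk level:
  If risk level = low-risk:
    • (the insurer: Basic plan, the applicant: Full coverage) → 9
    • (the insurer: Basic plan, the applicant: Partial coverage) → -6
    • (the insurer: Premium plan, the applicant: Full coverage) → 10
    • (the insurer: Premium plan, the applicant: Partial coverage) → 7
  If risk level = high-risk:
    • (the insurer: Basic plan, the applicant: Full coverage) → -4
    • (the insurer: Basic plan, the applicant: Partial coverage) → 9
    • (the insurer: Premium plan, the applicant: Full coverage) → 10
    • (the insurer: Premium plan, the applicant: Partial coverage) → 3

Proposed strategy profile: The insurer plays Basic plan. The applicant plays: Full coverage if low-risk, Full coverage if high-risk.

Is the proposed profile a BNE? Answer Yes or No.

No

The insurer plays Basic plan: E[Basic plan] = 0.25·(-8) + 0.75·(-8) = -8; E[Premium plan] = 12. Not best-responding. ✗
The applicant (risk level low-risk), facing Basic plan: Full coverage gives 9, Partial coverage gives -6. Proposed Full coverage is best. ✓
The applicant (risk level high-risk), facing Basic plan: Full coverage gives -4, Partial coverage gives 9. Proposed Full coverage is not best — profitable deviation exists. ✗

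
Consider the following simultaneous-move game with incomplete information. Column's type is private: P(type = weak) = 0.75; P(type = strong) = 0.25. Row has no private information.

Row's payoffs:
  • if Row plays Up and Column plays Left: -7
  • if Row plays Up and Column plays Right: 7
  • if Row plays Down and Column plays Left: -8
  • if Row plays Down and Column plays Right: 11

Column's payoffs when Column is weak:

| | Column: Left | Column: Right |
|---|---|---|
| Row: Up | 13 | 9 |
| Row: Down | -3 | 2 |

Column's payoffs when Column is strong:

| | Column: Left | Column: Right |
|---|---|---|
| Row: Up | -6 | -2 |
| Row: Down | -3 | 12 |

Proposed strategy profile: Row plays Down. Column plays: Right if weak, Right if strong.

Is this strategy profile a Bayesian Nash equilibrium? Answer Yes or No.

Yes

Row plays Down: E[Down] = 0.75·(11) + 0.25·(11) = 11; E[Up] = 7. Best-responding. ✓
Column (type weak), facing Down: Left gives -3, Right gives 2. Proposed Right is best. ✓
Column (type strong), facing Down: Left gives -3, Right gives 12. Proposed Right is best. ✓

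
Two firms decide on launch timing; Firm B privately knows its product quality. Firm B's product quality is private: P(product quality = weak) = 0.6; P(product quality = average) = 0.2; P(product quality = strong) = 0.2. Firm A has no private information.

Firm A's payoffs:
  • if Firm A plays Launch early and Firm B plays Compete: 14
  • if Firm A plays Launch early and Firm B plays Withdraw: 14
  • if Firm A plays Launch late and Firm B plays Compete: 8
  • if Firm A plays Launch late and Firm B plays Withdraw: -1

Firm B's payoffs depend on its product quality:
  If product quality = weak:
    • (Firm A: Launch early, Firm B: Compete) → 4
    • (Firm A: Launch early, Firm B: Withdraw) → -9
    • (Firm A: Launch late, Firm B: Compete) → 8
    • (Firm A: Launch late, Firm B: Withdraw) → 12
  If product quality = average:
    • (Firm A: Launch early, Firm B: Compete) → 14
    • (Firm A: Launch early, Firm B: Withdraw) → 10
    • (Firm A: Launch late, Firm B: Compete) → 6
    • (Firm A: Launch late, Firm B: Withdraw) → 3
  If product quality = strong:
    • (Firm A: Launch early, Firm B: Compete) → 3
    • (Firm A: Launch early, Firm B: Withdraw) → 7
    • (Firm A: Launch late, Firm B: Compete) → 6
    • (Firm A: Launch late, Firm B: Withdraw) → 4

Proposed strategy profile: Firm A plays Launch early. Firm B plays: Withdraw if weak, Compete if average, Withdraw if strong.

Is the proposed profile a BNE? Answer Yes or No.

No

Firm A plays Launch early: E[Launch early] = 0.6·(14) + 0.2·(14) + 0.2·(14) = 14; E[Launch late] = 0.8. Best-responding. ✓
Firm B (product quality weak), facing Launch early: Compete gives 4, Withdraw gives -9. Proposed Withdraw is not best — profitable deviation exists. ✗
Firm B (product quality average), facing Launch early: Compete gives 14, Withdraw gives 10. Proposed Compete is best. ✓
Firm B (product quality strong), facing Launch early: Compete gives 3, Withdraw gives 7. Proposed Withdraw is best. ✓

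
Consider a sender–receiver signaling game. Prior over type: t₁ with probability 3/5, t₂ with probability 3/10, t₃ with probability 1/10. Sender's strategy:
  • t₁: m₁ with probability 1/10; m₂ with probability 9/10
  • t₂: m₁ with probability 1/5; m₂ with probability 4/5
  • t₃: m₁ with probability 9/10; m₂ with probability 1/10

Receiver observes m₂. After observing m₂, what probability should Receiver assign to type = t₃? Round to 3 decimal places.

P(m₂) = (3/5)·(9/10) + (3/10)·(4/5) + (1/10)·(1/10) = 79/100
P(t₃ | m₂) = ((1/10)·(1/10)) / (79/100) = (1/100) / (79/100) = 1/79

0.013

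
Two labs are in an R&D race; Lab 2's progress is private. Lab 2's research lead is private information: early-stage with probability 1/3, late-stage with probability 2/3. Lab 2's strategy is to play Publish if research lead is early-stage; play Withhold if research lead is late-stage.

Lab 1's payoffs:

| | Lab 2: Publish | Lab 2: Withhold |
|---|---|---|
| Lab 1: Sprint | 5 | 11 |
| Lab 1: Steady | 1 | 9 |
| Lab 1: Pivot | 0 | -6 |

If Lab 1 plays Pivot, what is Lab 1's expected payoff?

Take the expectation over Lab 2's research lead, weighting each type's action by its prior probability.
E[Pivot] = 1/3·0 + 2/3·(-6) = 0 + (-4) = -4

-4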